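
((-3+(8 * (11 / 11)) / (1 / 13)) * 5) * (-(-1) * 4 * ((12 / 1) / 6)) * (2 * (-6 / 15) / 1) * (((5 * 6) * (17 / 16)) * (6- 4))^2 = -13135050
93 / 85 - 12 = -10.91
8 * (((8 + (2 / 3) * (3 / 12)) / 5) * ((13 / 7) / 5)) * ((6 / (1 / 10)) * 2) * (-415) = -241696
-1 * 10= -10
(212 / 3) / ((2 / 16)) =1696 / 3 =565.33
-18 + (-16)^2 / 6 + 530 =1664 / 3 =554.67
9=9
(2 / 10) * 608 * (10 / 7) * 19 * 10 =231040 / 7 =33005.71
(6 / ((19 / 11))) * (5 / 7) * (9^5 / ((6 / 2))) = 6495390 / 133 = 48837.52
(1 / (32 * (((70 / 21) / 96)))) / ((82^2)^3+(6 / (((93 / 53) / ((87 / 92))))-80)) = 0.00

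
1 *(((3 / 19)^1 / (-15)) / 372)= -1 / 35340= -0.00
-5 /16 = -0.31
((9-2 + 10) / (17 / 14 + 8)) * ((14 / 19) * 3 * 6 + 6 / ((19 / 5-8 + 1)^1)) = 68663 / 3268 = 21.01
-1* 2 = -2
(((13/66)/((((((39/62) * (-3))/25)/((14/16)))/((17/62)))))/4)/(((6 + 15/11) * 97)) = -2975/13576896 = -0.00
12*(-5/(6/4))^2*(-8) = -3200/3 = -1066.67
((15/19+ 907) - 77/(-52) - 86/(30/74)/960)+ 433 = 2386700423/1778400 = 1342.05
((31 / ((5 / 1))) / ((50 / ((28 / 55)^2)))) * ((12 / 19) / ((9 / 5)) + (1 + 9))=1433936 / 4310625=0.33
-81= -81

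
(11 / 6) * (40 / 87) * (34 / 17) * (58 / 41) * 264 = 77440 / 123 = 629.59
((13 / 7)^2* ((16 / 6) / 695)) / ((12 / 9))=338 / 34055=0.01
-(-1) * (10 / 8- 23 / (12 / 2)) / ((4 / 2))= -31 / 24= -1.29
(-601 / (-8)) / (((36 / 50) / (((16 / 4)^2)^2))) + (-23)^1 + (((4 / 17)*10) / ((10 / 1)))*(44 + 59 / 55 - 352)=13174867 / 495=26615.89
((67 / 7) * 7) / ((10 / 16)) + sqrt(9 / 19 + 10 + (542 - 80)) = sqrt(170563) / 19 + 536 / 5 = 128.94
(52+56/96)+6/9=213/4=53.25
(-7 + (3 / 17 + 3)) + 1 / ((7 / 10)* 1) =-285 / 119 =-2.39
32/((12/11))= 88/3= 29.33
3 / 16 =0.19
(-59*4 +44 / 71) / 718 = -0.33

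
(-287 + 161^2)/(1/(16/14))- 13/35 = 1025347/35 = 29295.63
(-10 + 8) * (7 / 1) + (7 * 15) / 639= -2947 / 213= -13.84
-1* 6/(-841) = 6/841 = 0.01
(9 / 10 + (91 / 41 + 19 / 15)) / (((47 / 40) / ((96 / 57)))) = 690560 / 109839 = 6.29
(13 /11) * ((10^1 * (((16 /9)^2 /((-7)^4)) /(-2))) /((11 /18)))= -33280 /2614689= -0.01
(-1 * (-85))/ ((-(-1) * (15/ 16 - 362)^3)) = -348160/ 192800032433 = -0.00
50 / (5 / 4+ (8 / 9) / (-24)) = 41.22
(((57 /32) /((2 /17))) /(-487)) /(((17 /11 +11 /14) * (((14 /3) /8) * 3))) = -10659 /1398664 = -0.01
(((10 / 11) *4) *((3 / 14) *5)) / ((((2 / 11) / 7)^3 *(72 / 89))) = 13192025 / 48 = 274833.85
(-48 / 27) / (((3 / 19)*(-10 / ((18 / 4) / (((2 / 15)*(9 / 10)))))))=380 / 9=42.22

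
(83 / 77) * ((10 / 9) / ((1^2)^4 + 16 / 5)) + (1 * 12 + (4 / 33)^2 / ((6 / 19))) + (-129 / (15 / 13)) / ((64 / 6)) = 47395849 / 25613280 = 1.85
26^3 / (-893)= -17576 / 893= -19.68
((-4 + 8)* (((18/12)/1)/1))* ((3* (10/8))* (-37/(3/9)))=-4995/2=-2497.50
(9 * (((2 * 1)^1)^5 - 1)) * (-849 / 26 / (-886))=10.28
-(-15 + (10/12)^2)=14.31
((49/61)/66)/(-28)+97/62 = 780827/499224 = 1.56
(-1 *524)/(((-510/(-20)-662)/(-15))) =-15720/1273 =-12.35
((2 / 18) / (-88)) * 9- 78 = -6865 / 88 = -78.01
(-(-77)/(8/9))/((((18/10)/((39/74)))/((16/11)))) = 1365/37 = 36.89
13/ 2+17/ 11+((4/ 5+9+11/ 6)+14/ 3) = 1339/ 55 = 24.35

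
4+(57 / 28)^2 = 6385 / 784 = 8.14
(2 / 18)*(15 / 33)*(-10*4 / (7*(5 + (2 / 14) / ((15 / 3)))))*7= -875 / 2178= -0.40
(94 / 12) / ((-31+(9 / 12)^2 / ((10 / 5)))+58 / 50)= -0.27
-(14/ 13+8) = -118/ 13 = -9.08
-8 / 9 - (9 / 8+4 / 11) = -1883 / 792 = -2.38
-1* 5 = -5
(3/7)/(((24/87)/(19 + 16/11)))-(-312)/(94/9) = 61.65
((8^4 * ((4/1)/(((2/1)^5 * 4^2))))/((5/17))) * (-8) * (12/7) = -52224/35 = -1492.11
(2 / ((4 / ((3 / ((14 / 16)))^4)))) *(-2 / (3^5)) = -4096 / 7203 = -0.57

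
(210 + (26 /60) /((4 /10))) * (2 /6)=2533 /36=70.36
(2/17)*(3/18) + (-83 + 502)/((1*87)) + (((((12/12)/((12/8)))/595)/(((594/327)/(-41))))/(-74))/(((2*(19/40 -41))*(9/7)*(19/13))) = 7261784357590/1501703586207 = 4.84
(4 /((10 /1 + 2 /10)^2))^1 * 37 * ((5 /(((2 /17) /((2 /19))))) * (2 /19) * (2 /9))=74000 /497097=0.15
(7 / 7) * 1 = 1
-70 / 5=-14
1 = 1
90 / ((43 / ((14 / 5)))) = 5.86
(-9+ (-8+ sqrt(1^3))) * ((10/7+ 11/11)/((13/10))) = -29.89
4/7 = 0.57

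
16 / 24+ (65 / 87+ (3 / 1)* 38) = 3347 / 29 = 115.41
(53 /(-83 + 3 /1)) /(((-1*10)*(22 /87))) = 4611 /17600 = 0.26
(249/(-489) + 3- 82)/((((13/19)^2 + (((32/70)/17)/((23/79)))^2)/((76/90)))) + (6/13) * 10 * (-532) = -177294266608362960/68288922478439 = -2596.24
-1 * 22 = -22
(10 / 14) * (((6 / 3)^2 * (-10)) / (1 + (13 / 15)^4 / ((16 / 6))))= -23.58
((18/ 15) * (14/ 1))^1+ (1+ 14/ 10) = 96/ 5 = 19.20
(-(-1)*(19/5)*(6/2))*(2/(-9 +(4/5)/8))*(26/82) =-2964/3649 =-0.81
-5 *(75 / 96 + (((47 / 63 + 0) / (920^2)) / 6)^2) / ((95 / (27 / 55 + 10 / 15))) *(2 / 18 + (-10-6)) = 198564523970909484947 / 262556200201881600000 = 0.76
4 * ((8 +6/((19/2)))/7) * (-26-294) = -209920/133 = -1578.35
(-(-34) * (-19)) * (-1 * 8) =5168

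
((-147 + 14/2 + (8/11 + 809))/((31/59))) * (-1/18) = -434653/6138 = -70.81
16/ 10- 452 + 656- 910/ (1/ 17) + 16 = -76242/ 5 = -15248.40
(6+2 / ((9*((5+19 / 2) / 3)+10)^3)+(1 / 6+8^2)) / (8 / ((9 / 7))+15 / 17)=26302903149 / 2663243482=9.88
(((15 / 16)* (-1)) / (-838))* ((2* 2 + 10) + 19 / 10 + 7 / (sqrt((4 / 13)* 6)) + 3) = 35* sqrt(78) / 53632 + 567 / 26816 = 0.03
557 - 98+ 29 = 488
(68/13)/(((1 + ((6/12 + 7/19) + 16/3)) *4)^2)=55233/8762533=0.01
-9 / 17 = -0.53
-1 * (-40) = 40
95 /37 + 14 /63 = 929 /333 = 2.79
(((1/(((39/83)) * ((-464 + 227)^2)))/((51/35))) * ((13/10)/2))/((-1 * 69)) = -581/2371904532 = -0.00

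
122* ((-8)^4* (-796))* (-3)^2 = -3579936768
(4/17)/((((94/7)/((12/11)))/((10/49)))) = 240/61523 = 0.00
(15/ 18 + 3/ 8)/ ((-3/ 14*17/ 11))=-2233/ 612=-3.65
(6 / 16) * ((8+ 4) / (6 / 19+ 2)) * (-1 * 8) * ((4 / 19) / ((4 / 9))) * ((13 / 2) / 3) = -15.95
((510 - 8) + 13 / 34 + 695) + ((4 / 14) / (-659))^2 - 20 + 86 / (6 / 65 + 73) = 4051185839960365 / 3437406205646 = 1178.56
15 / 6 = 5 / 2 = 2.50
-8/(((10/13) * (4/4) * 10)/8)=-208/25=-8.32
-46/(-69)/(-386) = -1/579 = -0.00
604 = 604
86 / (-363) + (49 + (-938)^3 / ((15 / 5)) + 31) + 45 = -275097765.90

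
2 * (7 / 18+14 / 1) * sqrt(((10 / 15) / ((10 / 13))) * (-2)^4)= 107.16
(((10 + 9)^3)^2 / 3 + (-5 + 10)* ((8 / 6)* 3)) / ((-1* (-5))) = 47045941 / 15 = 3136396.07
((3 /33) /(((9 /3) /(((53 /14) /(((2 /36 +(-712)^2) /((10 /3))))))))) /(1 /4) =2120 /702624461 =0.00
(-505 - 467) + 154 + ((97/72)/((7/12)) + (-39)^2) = 29623/42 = 705.31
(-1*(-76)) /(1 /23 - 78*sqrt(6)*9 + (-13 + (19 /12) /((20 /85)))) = 576840000 /3603777134759 - 65026271232*sqrt(6) /3603777134759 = -0.04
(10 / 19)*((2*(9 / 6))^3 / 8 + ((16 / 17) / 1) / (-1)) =1.28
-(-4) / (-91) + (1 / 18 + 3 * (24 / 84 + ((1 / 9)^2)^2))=345971 / 398034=0.87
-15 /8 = -1.88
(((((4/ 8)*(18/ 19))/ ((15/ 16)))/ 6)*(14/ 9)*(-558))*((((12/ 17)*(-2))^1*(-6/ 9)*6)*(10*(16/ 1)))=-21331968/ 323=-66043.24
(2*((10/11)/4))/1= 5/11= 0.45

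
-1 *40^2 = -1600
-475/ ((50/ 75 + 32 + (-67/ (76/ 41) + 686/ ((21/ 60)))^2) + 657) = -8230800/ 64146674651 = -0.00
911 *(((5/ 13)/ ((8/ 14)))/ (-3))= -204.39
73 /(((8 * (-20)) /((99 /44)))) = -657 /640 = -1.03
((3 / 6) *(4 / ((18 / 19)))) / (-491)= -19 / 4419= -0.00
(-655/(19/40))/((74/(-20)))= 262000/703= 372.69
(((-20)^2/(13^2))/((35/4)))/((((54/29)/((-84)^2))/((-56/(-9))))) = 29102080/4563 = 6377.84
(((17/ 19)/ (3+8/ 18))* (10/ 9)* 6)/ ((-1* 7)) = -1020/ 4123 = -0.25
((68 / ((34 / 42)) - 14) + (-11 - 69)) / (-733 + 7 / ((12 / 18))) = 4 / 289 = 0.01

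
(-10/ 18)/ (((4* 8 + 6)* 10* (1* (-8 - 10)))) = 1/ 12312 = 0.00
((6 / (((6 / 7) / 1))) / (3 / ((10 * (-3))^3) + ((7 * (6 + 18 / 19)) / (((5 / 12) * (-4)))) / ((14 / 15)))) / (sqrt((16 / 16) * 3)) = -57000 * sqrt(3) / 763717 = -0.13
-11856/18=-1976/3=-658.67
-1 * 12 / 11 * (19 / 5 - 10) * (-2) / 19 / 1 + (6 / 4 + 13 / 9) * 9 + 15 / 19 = 55547 / 2090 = 26.58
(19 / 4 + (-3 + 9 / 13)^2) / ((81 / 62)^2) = 6545371 / 1108809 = 5.90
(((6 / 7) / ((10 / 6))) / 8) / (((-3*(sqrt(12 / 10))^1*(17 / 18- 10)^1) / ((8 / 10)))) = 9*sqrt(30) / 28525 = 0.00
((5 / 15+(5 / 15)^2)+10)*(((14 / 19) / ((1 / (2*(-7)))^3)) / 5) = -4223.51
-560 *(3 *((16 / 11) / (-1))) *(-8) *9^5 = -12697896960 / 11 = -1154354269.09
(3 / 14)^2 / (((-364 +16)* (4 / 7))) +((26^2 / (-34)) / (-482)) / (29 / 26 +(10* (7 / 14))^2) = 0.00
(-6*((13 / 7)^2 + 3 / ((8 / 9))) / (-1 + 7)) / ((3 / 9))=-8025 / 392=-20.47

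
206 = 206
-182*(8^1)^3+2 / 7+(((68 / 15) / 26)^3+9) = -4836151741997 / 51904125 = -93174.71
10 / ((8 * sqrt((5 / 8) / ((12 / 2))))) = sqrt(15) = 3.87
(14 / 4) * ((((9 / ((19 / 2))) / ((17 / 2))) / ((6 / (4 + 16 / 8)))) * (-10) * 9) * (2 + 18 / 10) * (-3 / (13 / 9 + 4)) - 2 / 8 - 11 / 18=311239 / 4284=72.65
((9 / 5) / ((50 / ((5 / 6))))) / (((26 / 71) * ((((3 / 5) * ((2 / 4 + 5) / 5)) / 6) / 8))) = 852 / 143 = 5.96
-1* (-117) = 117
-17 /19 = -0.89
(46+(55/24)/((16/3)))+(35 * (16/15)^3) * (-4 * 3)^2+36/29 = 1716159049/278400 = 6164.36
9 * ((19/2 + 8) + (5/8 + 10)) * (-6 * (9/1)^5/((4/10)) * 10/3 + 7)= -5978697075/8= -747337134.38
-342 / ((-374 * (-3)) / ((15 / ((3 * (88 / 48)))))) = -1710 / 2057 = -0.83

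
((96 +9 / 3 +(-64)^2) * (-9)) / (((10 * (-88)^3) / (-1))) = -7551 / 1362944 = -0.01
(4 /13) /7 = 4 /91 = 0.04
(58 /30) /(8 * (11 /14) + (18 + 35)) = 203 /6225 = 0.03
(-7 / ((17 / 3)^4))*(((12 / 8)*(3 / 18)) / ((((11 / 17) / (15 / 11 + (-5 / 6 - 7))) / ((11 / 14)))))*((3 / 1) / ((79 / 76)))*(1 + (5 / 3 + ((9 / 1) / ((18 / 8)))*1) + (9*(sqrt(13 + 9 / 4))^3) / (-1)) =1095255 / 4269397 - 360776997*sqrt(61) / 136620704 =-20.37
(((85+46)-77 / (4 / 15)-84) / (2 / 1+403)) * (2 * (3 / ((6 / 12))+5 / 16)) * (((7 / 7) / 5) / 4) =-97667 / 259200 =-0.38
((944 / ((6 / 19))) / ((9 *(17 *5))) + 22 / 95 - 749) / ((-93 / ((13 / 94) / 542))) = 84447103 / 41321528244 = 0.00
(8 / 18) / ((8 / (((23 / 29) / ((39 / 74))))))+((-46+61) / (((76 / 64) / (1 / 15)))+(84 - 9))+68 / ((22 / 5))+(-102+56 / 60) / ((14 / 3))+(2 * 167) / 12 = 14527985749 / 148918770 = 97.56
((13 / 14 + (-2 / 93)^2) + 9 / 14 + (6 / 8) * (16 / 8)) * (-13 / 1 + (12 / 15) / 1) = -22689743 / 605430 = -37.48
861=861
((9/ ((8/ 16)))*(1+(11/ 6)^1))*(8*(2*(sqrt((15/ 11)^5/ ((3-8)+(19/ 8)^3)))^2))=105753600000/ 230786083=458.23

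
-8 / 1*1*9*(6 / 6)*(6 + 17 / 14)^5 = -94590904509 / 67228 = -1407016.49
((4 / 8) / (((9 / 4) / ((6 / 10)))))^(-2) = 225 / 4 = 56.25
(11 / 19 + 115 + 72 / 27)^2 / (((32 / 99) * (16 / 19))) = 51367.56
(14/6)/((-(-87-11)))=1/42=0.02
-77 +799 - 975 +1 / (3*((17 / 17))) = -252.67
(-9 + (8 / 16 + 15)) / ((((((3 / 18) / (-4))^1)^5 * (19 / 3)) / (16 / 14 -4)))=3105423360 / 133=23349047.82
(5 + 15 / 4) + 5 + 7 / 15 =853 / 60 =14.22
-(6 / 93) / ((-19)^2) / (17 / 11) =-22 / 190247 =-0.00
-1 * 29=-29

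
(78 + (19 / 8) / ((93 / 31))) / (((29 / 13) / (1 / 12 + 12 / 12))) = 319579 / 8352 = 38.26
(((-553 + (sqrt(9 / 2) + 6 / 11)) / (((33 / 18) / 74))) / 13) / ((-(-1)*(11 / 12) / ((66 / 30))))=-32378256 / 7865 + 7992*sqrt(2) / 715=-4100.94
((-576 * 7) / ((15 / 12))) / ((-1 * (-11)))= -16128 / 55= -293.24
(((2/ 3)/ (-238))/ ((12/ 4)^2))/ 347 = -1/ 1114911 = -0.00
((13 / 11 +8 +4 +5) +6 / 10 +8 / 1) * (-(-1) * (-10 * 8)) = -23568 / 11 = -2142.55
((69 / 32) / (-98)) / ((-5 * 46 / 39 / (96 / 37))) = 351 / 36260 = 0.01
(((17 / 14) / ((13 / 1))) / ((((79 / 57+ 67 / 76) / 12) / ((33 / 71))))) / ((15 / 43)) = 1000008 / 1518335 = 0.66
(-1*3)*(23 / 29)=-69 / 29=-2.38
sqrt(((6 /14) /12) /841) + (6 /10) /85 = sqrt(7) /406 + 3 /425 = 0.01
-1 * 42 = -42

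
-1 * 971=-971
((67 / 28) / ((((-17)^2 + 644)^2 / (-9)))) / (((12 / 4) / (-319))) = 21373 / 8124564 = 0.00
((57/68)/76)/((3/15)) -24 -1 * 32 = -15217/272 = -55.94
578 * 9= 5202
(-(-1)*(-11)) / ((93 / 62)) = -22 / 3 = -7.33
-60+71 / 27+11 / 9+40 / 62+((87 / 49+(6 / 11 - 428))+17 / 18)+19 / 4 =-858051569 / 1804572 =-475.49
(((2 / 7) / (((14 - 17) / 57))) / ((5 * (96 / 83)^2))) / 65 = -130891 / 10483200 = -0.01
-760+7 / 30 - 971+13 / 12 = -103781 / 60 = -1729.68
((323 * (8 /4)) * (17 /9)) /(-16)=-5491 /72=-76.26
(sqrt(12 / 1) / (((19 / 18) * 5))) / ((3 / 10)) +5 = 24 * sqrt(3) / 19 +5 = 7.19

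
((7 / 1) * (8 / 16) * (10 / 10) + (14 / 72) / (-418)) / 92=0.04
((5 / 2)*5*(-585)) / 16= -14625 / 32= -457.03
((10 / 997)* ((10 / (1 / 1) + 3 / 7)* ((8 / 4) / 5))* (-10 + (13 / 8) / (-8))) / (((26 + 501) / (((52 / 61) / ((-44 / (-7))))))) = -619697 / 5640898384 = -0.00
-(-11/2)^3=1331/8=166.38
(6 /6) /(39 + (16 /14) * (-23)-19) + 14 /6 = 287 /132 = 2.17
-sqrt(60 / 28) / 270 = -sqrt(105) / 1890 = -0.01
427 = 427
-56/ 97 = -0.58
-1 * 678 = -678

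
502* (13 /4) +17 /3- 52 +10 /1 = 9571 /6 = 1595.17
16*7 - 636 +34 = -490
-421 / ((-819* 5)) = 421 / 4095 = 0.10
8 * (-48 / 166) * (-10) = 1920 / 83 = 23.13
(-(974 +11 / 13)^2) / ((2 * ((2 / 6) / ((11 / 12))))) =-1766654219 / 1352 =-1306696.91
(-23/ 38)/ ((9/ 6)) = -23/ 57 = -0.40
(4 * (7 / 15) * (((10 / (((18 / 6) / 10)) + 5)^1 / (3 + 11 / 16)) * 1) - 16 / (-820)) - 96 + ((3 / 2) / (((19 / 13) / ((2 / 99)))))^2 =-364106872061 / 4754895255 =-76.58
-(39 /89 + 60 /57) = -2521 /1691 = -1.49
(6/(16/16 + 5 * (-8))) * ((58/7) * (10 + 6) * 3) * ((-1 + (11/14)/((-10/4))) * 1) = 256128/3185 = 80.42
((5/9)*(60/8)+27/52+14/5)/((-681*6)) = -5839/3187080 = -0.00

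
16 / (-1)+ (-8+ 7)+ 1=-16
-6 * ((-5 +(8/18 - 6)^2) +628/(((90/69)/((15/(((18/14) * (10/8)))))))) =-3660838/135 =-27117.32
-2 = -2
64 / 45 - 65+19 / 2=-4867 / 90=-54.08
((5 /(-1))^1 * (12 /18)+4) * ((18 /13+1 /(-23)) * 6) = 1604 /299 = 5.36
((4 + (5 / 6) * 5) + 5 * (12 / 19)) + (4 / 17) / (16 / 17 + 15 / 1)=350317 / 30894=11.34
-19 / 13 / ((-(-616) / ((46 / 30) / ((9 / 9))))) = -437 / 120120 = -0.00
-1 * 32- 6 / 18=-97 / 3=-32.33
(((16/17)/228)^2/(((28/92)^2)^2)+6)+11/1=38330048593/2254445361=17.00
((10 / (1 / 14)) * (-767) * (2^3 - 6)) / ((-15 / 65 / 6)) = 5583760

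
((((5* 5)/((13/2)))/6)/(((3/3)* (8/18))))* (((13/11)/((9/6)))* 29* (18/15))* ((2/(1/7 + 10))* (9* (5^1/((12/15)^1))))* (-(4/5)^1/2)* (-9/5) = 246645/781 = 315.81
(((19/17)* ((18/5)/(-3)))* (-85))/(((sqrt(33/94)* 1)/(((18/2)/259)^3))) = 27702* sqrt(3102)/191113769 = 0.01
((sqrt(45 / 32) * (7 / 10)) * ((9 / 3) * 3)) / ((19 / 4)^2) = 189 * sqrt(10) / 1805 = 0.33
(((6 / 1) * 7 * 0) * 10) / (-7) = 0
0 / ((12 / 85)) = 0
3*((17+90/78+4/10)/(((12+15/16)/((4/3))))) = 8576/1495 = 5.74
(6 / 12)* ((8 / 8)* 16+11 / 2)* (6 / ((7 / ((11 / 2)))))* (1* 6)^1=304.07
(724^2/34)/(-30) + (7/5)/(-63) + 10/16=-3141367/6120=-513.30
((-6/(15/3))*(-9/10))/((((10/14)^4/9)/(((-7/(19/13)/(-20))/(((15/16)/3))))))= 212373252/7421875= 28.61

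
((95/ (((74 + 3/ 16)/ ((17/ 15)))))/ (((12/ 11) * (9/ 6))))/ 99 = 2584/ 288441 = 0.01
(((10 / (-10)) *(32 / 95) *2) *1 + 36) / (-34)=-1678 / 1615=-1.04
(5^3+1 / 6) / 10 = 751 / 60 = 12.52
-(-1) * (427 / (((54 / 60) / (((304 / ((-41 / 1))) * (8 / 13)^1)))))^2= 107840747929600 / 23011209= 4686444.24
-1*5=-5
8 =8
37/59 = 0.63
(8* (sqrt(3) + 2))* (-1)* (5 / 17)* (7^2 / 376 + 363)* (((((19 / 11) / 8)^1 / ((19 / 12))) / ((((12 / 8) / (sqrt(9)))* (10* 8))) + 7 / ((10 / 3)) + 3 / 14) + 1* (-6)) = 3097068771* sqrt(3) / 984368 + 3097068771 / 492184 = 11741.97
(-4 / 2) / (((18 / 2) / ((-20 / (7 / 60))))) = 800 / 21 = 38.10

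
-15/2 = -7.50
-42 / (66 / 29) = -203 / 11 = -18.45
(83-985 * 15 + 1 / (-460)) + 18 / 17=-114883177 / 7820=-14690.94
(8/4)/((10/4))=4/5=0.80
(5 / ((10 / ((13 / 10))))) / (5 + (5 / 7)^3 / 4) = 4459 / 34925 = 0.13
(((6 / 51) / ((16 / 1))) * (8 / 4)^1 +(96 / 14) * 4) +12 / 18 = 40141 / 1428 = 28.11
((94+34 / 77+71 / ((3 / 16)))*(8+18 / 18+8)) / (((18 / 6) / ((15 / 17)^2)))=2732200 / 1309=2087.24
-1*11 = -11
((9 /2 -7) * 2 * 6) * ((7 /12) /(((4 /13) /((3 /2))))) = -1365 /16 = -85.31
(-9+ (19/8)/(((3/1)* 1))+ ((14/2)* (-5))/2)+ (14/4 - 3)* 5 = -557/24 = -23.21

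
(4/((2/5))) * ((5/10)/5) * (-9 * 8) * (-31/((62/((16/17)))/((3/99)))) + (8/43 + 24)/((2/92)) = 8954336/8041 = 1113.58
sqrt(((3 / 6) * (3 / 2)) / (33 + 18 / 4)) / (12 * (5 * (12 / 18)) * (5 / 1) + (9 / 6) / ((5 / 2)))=sqrt(2) / 2006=0.00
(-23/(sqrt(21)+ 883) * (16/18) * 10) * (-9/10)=40618/194917 - 46 * sqrt(21)/194917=0.21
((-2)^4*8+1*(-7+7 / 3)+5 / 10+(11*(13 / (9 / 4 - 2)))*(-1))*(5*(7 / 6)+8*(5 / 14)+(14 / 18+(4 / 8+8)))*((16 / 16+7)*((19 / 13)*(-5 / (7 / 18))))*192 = 148057630720 / 637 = 232429561.57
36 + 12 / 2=42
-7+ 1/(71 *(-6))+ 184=75401/426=177.00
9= 9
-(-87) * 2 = 174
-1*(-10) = 10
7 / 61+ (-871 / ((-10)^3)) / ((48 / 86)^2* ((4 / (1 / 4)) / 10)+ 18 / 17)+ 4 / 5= 4401432083 / 2985901200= 1.47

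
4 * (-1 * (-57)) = 228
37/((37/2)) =2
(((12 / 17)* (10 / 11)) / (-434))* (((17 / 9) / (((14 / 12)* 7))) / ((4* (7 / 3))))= -30 / 818741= -0.00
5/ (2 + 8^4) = 5/ 4098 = 0.00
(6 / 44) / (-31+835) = 1 / 5896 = 0.00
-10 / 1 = -10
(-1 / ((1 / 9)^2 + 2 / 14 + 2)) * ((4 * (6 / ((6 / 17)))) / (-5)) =19278 / 3055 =6.31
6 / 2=3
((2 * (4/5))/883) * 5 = 8/883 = 0.01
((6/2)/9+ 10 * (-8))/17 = -239/51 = -4.69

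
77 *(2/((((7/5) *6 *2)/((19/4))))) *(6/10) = 26.12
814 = 814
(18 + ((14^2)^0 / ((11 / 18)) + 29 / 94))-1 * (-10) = 30963 / 1034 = 29.94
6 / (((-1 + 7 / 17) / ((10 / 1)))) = -102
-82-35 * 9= -397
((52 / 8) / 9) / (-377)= -0.00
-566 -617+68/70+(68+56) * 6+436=-71/35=-2.03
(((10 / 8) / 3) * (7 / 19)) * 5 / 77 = 25 / 2508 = 0.01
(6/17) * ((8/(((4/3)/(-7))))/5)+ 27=2043/85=24.04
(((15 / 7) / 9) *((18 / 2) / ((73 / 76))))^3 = 1481544000 / 133432831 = 11.10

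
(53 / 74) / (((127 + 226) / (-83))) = -4399 / 26122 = -0.17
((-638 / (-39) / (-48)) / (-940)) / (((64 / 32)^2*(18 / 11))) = 3509 / 63348480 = 0.00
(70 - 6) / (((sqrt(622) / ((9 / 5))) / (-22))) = -6336 * sqrt(622) / 1555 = -101.62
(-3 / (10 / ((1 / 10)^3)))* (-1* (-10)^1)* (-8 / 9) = 0.00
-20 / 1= -20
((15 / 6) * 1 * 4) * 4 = 40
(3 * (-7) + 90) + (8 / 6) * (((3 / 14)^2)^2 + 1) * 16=650995 / 7203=90.38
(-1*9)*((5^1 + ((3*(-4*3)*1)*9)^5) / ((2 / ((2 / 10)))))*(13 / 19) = 417744665514423 / 190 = 2198656134286.44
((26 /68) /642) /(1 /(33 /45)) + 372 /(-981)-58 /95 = -0.99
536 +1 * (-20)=516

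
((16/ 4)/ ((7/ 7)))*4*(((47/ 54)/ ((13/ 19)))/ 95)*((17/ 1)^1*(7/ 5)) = 44744/ 8775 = 5.10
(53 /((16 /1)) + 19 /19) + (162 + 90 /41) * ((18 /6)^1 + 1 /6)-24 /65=22338861 /42640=523.89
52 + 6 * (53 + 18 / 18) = 376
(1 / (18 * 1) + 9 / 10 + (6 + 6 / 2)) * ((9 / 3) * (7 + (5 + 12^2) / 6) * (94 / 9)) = 4021696 / 405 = 9930.11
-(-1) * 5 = 5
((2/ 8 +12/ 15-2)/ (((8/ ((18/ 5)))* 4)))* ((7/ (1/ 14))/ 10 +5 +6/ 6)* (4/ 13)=-13509/ 26000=-0.52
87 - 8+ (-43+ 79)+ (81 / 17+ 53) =2937 / 17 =172.76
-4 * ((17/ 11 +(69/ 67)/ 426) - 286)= 59538106/ 52327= 1137.81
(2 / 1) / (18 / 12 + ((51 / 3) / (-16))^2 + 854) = 512 / 219297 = 0.00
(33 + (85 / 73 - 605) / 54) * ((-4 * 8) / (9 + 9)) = -38.79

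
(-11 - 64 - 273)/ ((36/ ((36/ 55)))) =-348/ 55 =-6.33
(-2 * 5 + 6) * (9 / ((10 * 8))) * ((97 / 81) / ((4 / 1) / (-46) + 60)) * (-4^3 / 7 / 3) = 17848 / 651105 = 0.03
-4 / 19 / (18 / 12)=-8 / 57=-0.14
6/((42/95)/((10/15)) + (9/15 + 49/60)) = 6840/2371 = 2.88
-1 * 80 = -80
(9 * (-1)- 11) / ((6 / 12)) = -40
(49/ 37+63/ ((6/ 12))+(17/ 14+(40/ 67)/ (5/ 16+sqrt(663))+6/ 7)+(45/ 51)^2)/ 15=2048 * sqrt(663)/ 34110303+221572692786253/ 25531902898530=8.68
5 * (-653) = -3265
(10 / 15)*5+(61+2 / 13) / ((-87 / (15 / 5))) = 1.22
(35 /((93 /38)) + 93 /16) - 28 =-11735 /1488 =-7.89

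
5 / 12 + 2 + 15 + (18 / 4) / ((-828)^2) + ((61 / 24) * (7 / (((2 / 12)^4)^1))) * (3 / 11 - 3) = -105358784365 / 1675872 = -62868.04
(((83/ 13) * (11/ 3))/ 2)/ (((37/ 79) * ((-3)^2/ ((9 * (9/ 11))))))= 19671/ 962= 20.45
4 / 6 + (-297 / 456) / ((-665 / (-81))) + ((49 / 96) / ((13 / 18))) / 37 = 0.61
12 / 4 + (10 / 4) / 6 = 41 / 12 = 3.42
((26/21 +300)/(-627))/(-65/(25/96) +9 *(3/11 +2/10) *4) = 15815/7656012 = 0.00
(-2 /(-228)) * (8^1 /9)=4 /513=0.01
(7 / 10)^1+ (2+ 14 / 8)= 4.45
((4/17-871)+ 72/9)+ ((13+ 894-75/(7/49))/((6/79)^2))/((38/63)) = 140736997/1292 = 108929.56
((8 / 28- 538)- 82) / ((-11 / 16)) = 69408 / 77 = 901.40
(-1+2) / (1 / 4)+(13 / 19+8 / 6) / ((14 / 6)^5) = 1286647 / 319333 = 4.03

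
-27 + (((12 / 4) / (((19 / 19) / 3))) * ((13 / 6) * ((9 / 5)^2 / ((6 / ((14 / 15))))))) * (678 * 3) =2495394 / 125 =19963.15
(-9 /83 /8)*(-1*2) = 9 /332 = 0.03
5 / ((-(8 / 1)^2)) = -5 / 64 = -0.08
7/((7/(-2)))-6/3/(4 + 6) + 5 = 14/5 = 2.80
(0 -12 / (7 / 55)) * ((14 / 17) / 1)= -1320 / 17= -77.65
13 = 13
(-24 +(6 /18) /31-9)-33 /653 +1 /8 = -32.91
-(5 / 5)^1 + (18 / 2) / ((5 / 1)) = 4 / 5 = 0.80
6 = 6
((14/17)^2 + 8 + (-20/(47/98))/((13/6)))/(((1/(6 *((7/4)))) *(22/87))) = -438.85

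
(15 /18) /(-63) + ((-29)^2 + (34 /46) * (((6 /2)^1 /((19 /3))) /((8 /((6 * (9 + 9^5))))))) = 1350294760 /82593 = 16348.78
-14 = -14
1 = 1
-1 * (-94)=94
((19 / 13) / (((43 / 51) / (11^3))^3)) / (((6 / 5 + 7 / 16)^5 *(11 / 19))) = 33636371963558923468800000 / 39875413287866741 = 843536635.49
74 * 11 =814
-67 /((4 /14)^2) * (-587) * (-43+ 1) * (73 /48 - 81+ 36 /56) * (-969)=-49465035415761 /32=-1545782356742.53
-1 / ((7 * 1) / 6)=-6 / 7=-0.86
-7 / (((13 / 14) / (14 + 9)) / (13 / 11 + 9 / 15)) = -220892 / 715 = -308.94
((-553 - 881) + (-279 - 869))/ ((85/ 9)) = -23238/ 85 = -273.39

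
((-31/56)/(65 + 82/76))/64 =-0.00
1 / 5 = 0.20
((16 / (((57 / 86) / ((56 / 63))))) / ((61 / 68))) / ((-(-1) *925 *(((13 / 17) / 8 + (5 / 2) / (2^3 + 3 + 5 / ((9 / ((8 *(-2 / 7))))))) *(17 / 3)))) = 3670859776 / 283564909575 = 0.01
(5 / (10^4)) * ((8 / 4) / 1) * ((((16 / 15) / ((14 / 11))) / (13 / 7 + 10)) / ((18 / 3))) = 11 / 933750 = 0.00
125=125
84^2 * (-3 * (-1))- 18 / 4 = 21163.50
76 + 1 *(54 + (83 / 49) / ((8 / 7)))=7363 / 56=131.48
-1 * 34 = -34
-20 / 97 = -0.21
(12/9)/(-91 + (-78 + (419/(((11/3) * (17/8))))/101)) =-75548/9545541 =-0.01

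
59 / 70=0.84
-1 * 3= -3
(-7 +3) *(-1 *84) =336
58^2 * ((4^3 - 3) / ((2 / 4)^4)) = 3283264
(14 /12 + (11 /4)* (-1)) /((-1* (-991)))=-19 /11892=-0.00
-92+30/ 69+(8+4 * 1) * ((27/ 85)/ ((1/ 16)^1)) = -59778/ 1955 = -30.58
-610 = -610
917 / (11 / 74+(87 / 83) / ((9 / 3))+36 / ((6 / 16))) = 5632214 / 592691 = 9.50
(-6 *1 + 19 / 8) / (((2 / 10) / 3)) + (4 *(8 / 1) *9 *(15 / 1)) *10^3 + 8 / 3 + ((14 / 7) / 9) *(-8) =311036149 / 72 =4319946.51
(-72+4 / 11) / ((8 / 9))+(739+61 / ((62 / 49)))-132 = 195945 / 341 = 574.62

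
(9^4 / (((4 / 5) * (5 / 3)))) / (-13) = -19683 / 52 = -378.52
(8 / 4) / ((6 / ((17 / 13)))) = 17 / 39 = 0.44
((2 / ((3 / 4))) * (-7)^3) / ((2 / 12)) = -5488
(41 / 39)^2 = 1681 / 1521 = 1.11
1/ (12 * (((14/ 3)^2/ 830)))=1245/ 392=3.18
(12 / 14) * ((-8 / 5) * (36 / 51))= -576 / 595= -0.97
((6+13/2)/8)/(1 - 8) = -25/112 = -0.22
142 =142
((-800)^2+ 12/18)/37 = 1920002/111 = 17297.32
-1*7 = -7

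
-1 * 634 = -634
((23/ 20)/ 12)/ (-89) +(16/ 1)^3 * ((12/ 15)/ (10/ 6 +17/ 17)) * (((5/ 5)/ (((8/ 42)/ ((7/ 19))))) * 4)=3858333259/ 405840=9507.03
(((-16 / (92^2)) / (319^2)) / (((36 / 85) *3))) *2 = -85 / 2906904726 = -0.00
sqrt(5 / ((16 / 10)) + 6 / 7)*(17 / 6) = 17*sqrt(3122) / 168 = 5.65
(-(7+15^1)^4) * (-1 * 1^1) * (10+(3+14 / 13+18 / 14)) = 327489888 / 91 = 3598789.98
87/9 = 29/3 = 9.67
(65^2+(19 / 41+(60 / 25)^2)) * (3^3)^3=83283170.47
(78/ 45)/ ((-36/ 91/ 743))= -878969/ 270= -3255.44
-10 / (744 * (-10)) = 1 / 744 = 0.00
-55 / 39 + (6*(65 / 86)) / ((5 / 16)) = 21971 / 1677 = 13.10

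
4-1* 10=-6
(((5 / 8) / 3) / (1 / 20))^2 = 625 / 36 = 17.36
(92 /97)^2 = 8464 /9409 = 0.90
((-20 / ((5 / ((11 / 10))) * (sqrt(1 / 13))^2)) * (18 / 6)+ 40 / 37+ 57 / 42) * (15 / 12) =-438129 / 2072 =-211.45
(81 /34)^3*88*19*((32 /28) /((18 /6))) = 296189784 /34391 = 8612.42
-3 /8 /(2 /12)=-9 /4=-2.25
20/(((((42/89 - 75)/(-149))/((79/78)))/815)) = 8538094850/258687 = 33005.50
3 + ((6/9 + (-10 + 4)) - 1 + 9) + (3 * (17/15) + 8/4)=166/15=11.07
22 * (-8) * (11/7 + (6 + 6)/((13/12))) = -202576/91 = -2226.11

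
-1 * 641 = -641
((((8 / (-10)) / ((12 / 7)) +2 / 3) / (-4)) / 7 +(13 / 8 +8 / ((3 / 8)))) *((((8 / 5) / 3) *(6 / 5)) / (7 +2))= 38558 / 23625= 1.63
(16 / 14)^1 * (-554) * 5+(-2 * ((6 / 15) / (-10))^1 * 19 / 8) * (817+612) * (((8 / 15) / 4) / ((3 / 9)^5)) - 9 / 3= 9849367 / 1750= 5628.21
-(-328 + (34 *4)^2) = -18168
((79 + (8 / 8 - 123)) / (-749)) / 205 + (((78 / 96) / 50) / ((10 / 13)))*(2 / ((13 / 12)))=1206251 / 30709000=0.04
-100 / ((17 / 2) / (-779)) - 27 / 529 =82417741 / 8993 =9164.65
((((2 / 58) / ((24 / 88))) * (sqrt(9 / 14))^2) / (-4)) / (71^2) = -33 / 8186584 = -0.00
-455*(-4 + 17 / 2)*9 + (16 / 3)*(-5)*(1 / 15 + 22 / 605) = -3649189 / 198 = -18430.25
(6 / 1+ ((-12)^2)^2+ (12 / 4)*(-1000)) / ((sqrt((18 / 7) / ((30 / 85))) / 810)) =4790340*sqrt(357) / 17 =5324165.24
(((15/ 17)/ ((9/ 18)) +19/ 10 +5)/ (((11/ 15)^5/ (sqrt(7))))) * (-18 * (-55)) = 10067034375 * sqrt(7)/ 248897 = 107011.61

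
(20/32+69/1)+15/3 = 597/8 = 74.62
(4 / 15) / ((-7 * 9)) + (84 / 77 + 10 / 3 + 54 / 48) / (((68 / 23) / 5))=9.38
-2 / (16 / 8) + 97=96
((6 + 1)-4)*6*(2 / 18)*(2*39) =156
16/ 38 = 8/ 19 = 0.42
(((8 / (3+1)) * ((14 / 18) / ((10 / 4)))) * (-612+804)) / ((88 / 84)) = 6272 / 55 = 114.04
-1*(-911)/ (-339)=-911/ 339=-2.69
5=5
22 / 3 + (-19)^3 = -6851.67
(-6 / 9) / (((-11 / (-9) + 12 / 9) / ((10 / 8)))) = -15 / 46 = -0.33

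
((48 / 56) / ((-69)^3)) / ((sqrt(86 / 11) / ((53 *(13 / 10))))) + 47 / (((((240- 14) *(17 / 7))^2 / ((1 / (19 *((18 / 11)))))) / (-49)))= -1241317 / 5048249688- 689 *sqrt(946) / 329604030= -0.00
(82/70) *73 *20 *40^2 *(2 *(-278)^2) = 2960780953600/7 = 422968707657.14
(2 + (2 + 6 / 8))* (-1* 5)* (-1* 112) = 2660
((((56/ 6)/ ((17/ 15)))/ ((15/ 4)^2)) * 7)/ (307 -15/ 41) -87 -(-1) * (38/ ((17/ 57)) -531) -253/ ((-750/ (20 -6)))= -4172073571/ 8587125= -485.85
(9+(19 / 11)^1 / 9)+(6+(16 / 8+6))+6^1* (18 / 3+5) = 8830 / 99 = 89.19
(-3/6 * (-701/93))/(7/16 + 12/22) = 61688/16089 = 3.83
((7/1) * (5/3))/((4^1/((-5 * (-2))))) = 175/6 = 29.17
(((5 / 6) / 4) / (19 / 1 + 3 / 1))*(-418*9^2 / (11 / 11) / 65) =-513 / 104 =-4.93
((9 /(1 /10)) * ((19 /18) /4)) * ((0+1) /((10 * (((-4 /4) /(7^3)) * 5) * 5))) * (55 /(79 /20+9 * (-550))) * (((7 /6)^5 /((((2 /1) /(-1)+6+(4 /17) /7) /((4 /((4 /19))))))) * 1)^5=5680600114728207457924249458581125068597109 /143319716414715753246253001578905600000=39635.86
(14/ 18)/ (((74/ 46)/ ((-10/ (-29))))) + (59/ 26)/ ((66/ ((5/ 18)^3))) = 1798181855/ 10738274976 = 0.17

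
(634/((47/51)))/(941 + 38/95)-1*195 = -14325995/73743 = -194.27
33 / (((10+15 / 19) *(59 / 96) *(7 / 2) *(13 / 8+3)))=963072 / 3132605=0.31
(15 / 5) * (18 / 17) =54 / 17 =3.18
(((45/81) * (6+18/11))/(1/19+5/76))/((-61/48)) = -28.19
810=810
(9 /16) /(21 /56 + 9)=3 /50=0.06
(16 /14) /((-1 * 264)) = -1 /231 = -0.00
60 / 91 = 0.66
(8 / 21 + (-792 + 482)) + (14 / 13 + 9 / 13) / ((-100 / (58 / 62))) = -262044607 / 846300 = -309.64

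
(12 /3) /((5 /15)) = 12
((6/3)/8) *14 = 7/2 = 3.50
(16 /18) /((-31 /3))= -8 /93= -0.09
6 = 6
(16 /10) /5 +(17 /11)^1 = 513 /275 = 1.87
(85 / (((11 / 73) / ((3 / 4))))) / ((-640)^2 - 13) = 6205 / 6007276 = 0.00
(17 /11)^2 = 289 /121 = 2.39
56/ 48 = 7/ 6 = 1.17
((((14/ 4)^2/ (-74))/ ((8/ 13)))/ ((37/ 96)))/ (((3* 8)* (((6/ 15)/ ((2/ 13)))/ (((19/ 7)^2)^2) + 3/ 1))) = -415072385/ 43501957312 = -0.01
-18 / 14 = -9 / 7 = -1.29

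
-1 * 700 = -700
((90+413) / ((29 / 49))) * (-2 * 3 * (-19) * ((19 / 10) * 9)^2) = 41080066839 / 1450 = 28331080.58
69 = 69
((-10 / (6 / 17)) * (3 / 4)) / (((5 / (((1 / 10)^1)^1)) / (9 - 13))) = 17 / 10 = 1.70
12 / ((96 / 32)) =4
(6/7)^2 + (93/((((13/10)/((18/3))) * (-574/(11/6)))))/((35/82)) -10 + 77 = 41101/637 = 64.52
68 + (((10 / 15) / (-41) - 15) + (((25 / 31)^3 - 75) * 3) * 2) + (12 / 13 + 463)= 3337066594 / 47635809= 70.05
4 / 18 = 0.22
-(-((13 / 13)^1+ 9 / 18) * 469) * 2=1407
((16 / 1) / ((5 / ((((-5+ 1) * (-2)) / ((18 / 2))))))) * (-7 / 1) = -896 / 45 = -19.91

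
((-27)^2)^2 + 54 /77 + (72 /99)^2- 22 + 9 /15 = 2250567216 /4235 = 531420.83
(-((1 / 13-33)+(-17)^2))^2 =11082241 / 169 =65575.39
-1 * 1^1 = -1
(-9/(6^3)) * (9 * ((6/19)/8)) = -9/608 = -0.01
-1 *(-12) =12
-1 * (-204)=204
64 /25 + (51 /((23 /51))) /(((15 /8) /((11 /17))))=23912 /575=41.59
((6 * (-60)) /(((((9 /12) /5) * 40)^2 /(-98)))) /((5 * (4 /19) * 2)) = 931 /2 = 465.50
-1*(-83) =83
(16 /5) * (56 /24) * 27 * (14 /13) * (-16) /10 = -112896 /325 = -347.37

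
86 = 86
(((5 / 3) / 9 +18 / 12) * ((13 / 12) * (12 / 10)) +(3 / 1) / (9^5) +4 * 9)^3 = 3398128858749694377203 / 61004779879896000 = 55702.67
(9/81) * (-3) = -1/3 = -0.33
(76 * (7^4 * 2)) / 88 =45619 / 11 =4147.18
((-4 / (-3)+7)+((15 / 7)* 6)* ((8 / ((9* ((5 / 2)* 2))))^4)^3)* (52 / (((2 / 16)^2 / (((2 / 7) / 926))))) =297466294667709337154816 / 34762797819794091796875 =8.56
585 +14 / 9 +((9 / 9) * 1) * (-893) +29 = -2497 / 9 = -277.44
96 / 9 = 32 / 3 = 10.67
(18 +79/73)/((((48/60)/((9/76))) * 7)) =8955/22192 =0.40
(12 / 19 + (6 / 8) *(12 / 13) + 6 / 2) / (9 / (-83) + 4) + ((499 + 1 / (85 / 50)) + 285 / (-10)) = 75345069 / 159562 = 472.20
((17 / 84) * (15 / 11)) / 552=85 / 170016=0.00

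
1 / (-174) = -1 / 174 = -0.01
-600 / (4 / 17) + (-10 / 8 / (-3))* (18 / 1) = -5085 / 2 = -2542.50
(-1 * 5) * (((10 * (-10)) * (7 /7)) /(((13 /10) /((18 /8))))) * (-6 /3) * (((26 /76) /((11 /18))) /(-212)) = 50625 /11077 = 4.57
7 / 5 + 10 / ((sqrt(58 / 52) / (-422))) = 7 / 5 - 4220*sqrt(754) / 29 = -3994.37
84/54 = 14/9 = 1.56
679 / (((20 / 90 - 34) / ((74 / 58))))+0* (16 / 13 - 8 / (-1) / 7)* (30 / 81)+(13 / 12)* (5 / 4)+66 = 551531 / 13224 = 41.71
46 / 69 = 2 / 3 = 0.67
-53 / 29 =-1.83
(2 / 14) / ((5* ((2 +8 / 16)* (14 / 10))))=2 / 245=0.01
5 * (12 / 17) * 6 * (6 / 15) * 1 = 144 / 17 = 8.47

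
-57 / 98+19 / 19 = 41 / 98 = 0.42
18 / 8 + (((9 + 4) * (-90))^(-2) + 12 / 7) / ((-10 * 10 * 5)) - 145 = -683953089307 / 4791150000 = -142.75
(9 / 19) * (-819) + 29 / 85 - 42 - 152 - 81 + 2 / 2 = -1068494 / 1615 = -661.61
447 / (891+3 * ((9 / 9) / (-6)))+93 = 166527 / 1781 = 93.50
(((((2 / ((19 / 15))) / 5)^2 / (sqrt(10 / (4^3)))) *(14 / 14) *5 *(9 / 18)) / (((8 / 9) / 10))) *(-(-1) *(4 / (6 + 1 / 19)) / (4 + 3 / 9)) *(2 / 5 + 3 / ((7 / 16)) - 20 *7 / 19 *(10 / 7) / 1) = -4226256 *sqrt(10) / 3777865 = -3.54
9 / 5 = 1.80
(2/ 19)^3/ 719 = 8/ 4931621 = 0.00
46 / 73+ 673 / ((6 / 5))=245921 / 438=561.46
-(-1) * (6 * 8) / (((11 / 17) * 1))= 816 / 11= 74.18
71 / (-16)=-71 / 16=-4.44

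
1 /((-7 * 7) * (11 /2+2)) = -0.00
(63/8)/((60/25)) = 105/32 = 3.28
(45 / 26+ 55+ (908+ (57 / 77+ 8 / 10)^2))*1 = 3727070549 / 3853850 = 967.10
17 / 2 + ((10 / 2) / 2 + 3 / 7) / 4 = 517 / 56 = 9.23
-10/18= -5/9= -0.56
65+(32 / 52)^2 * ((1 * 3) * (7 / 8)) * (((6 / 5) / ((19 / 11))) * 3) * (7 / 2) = 72.25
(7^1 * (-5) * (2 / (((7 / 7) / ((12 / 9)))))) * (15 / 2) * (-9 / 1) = 6300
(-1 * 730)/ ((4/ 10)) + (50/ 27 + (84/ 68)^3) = -241592378/ 132651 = -1821.26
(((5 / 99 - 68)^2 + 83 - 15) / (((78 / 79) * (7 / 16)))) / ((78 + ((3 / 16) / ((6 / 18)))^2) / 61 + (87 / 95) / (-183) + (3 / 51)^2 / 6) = 12442301472436357120 / 1467732430130967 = 8477.23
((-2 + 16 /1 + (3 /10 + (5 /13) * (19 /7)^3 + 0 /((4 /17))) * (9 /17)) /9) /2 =1.01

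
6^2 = 36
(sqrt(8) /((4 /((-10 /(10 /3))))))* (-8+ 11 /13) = 15.18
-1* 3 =-3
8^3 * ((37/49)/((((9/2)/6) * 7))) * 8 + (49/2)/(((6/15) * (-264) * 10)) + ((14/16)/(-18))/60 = 9601943357/16299360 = 589.10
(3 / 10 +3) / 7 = 33 / 70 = 0.47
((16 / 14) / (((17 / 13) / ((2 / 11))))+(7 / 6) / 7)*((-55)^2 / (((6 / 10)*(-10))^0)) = 703175 / 714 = 984.84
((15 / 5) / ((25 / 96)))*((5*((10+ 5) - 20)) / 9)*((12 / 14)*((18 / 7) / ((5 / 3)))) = -10368 / 245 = -42.32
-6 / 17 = -0.35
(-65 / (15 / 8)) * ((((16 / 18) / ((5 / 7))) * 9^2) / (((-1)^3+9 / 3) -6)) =4368 / 5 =873.60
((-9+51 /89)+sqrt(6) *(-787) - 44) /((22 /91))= -71617 *sqrt(6) /22 - 212303 /979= -8190.73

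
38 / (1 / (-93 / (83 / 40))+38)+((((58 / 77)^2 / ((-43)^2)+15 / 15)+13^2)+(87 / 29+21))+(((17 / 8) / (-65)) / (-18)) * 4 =195.01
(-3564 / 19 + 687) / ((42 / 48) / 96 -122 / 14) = -51012864 / 889181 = -57.37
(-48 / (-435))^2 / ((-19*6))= -128 / 1198425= -0.00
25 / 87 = 0.29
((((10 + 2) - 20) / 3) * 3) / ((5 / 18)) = -144 / 5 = -28.80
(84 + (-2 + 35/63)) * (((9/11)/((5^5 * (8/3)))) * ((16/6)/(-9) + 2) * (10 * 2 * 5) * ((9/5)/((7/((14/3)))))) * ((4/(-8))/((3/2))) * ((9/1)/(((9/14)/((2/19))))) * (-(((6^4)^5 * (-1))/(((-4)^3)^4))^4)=1964592844559144709426646872724243245436047/1070080000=1835930813172047612726756000000000.00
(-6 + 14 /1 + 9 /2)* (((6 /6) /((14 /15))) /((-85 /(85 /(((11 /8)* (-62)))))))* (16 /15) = 400 /2387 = 0.17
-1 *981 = -981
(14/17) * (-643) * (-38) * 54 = 18472104/17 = 1086594.35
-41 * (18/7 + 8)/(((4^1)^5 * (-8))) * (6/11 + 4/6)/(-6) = -7585/709632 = -0.01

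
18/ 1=18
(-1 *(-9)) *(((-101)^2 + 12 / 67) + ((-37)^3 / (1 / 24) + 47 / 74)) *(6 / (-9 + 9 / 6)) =107580981258 / 12395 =8679385.34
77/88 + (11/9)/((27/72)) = 4.13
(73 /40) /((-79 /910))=-6643 /316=-21.02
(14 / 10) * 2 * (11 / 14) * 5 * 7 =77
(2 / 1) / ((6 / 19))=6.33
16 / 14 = 8 / 7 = 1.14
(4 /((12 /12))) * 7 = 28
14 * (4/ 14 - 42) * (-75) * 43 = 1883400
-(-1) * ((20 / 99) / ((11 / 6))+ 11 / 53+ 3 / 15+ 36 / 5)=742408 / 96195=7.72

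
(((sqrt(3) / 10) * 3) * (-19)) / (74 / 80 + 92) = -76 * sqrt(3) / 1239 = -0.11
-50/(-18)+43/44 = 1487/396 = 3.76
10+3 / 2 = 23 / 2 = 11.50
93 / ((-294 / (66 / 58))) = -1023 / 2842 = -0.36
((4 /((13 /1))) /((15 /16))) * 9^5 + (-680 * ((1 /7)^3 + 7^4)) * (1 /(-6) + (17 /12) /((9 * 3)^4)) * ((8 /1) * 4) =310200647703352768 /35545431285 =8726878.15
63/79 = 0.80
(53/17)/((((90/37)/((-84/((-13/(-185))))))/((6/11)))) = -2031596/2431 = -835.70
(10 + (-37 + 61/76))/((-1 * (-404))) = -1991/30704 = -0.06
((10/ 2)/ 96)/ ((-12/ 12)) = -5/ 96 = -0.05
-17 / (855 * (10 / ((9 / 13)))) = -17 / 12350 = -0.00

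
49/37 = 1.32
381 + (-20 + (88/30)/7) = 37949/105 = 361.42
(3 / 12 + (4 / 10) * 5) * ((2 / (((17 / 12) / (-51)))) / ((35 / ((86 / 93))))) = -4.28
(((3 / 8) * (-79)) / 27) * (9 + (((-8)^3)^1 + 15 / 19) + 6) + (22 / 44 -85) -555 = -16253 / 171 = -95.05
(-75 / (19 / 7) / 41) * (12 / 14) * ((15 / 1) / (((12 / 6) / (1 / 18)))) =-0.24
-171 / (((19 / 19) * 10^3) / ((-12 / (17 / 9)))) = 4617 / 4250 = 1.09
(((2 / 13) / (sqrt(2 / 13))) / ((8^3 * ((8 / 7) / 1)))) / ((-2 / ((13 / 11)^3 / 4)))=-1183 * sqrt(26) / 43614208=-0.00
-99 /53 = -1.87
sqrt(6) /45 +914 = 914.05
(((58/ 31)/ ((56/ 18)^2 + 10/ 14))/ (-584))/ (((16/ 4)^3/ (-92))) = 378189/ 853494976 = 0.00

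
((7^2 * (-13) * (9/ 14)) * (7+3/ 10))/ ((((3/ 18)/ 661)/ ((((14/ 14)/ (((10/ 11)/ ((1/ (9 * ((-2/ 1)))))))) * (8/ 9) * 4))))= 193205012/ 75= 2576066.83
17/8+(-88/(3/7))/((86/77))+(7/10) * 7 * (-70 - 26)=-3364939/5160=-652.12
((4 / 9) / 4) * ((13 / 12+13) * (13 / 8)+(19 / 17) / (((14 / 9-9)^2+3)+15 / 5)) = 185959019 / 73072800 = 2.54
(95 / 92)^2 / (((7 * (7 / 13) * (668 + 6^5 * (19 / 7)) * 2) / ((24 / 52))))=5415 / 1806116032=0.00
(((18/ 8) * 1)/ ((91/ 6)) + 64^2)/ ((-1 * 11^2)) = -745499/ 22022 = -33.85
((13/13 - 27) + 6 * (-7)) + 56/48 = -401/6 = -66.83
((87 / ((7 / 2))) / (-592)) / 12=-29 / 8288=-0.00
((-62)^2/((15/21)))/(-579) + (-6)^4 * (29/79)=106679948/228705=466.45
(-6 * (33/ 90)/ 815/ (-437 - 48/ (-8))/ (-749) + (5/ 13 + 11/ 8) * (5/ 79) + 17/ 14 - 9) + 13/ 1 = 5.33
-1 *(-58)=58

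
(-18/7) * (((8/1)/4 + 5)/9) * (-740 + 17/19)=28086/19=1478.21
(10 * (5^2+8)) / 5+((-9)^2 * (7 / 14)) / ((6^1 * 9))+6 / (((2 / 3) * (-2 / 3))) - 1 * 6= 47.25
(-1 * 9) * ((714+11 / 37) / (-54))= 26429 / 222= 119.05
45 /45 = 1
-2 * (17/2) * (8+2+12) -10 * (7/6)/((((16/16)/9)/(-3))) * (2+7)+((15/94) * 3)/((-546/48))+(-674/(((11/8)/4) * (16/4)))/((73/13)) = 8152189559/3434431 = 2373.67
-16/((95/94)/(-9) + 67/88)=-595584/24161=-24.65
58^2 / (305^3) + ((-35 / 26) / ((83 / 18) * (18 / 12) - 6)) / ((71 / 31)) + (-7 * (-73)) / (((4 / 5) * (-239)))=-912557935611323 / 275392302113500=-3.31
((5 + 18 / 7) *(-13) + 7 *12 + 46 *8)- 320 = 235 / 7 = 33.57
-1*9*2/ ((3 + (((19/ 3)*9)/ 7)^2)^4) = -5764801/ 7389213604992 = -0.00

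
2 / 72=1 / 36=0.03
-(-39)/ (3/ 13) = 169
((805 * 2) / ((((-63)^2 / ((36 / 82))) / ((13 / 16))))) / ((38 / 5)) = 7475 / 392616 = 0.02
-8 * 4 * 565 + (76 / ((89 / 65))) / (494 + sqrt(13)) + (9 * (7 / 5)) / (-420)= -3020465391857 / 167061900-380 * sqrt(13) / 1670619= -18079.92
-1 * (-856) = 856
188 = 188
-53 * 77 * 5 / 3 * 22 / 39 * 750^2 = -28056875000 / 13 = -2158221153.85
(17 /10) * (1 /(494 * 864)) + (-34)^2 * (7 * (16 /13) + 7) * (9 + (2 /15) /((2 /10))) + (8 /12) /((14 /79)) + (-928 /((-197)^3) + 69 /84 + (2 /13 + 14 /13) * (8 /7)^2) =279021790260132608029 /1598952085960320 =174502.91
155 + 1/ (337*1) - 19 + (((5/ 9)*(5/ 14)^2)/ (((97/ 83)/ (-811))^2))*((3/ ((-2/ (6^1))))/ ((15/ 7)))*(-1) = 38210236125373/ 266349972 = 143458.76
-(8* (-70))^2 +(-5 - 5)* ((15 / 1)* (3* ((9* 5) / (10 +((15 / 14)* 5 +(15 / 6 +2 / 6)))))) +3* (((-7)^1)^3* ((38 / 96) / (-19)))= -961698087 / 3056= -314691.78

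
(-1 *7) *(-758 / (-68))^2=-869.80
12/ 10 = 6/ 5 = 1.20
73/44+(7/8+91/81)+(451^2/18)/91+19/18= 83603941/648648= 128.89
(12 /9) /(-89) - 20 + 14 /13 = -18.94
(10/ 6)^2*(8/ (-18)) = -100/ 81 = -1.23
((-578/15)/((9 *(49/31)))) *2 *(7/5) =-7.58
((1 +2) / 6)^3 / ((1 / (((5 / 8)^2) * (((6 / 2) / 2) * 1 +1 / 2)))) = 25 / 256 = 0.10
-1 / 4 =-0.25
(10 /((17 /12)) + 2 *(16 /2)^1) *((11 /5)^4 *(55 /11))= 5739272 /2125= 2700.83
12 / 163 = 0.07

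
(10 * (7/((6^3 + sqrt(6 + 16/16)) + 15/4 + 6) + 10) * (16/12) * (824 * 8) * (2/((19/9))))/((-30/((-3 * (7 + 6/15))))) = 6839001818112/11064745 - 93659136 * sqrt(7)/11064745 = 618067.02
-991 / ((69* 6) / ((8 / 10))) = -1.91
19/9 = 2.11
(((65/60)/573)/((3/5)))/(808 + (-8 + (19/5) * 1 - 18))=325/81047412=0.00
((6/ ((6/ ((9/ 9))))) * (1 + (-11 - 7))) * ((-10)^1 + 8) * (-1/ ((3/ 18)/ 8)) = -1632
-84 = -84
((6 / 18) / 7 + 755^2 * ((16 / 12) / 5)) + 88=1064663 / 7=152094.71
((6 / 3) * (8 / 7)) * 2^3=128 / 7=18.29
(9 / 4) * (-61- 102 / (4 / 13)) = -7065 / 8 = -883.12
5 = 5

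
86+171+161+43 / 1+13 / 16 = 7389 / 16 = 461.81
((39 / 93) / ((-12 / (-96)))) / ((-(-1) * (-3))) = -104 / 93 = -1.12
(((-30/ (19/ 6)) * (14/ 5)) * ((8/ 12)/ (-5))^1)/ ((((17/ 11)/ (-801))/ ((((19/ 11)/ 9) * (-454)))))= 159722.54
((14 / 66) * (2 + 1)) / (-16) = -7 / 176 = -0.04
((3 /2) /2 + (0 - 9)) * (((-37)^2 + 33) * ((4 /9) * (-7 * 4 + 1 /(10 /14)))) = 2051126 /15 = 136741.73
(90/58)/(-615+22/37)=-0.00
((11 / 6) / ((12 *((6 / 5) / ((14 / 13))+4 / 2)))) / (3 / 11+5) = 4235 / 455184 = 0.01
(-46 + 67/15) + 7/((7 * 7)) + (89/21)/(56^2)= -41.39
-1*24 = -24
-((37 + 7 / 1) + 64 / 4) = -60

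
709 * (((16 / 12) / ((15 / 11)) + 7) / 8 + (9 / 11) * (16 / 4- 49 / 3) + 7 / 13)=-312259907 / 51480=-6065.65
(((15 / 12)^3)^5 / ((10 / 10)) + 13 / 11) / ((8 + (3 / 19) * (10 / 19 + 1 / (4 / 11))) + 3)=126224373114407 / 49107850756096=2.57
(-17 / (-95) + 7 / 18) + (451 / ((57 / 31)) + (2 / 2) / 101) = 42462211 / 172710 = 245.86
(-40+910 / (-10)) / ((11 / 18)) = -2358 / 11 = -214.36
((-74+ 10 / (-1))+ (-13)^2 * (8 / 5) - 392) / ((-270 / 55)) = 5654 / 135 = 41.88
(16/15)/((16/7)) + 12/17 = 299/255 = 1.17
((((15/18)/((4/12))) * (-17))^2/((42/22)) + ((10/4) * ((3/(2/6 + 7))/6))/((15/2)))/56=437123/25872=16.90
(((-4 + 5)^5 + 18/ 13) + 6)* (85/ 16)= 9265/ 208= 44.54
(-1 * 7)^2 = 49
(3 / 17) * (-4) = -12 / 17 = -0.71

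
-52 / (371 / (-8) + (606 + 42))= -416 / 4813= -0.09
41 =41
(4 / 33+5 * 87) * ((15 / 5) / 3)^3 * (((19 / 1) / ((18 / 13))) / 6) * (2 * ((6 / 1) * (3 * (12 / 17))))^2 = 2042883648 / 3179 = 642618.32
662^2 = 438244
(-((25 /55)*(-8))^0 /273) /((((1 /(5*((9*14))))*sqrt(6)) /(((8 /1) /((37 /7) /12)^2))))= -282240*sqrt(6) /17797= -38.85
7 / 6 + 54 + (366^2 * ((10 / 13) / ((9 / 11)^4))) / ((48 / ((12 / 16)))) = 3648.02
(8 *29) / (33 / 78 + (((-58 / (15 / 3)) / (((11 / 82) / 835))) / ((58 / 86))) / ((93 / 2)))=-6170736 / 61228315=-0.10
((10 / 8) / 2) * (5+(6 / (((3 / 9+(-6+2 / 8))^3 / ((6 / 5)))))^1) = 6803417 / 2197000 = 3.10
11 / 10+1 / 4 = 27 / 20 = 1.35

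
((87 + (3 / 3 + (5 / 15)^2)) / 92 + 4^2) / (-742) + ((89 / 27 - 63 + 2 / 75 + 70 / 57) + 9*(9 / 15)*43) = 152096553823 / 875485800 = 173.73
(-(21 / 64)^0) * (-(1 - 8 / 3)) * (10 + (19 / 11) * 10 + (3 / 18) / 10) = -18011 / 396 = -45.48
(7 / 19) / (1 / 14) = 5.16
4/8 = 1/2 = 0.50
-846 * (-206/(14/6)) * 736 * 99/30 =6349223232/35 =181406378.06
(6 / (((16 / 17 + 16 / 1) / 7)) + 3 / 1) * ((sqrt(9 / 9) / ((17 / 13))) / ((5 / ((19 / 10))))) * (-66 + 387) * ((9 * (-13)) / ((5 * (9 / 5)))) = -90360751 / 13600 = -6644.17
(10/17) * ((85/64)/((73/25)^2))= 15625/170528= 0.09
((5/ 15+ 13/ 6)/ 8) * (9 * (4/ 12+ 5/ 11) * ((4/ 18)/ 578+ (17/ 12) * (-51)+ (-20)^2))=221644475/ 305184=726.27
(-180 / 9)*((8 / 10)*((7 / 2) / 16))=-7 / 2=-3.50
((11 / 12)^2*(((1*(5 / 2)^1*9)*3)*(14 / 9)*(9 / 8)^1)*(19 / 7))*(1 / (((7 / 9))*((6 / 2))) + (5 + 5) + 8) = 4448565 / 896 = 4964.92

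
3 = 3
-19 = -19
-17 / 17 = -1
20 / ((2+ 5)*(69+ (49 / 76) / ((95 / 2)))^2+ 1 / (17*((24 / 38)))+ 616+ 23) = 3323185500 / 5645960290243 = 0.00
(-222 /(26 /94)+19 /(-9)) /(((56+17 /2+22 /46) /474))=-684304004 /116571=-5870.28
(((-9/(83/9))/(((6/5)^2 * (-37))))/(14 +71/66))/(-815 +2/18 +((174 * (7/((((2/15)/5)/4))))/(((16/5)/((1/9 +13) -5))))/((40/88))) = 26730/22396465530881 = 0.00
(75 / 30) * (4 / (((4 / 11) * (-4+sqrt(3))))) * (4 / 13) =-3.73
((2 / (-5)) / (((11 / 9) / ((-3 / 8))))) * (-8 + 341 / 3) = 12.97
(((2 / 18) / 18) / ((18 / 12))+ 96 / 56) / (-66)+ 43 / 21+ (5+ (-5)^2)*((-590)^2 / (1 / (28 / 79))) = 32827045393445 / 8869014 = 3701318.48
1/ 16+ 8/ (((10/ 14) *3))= 911/ 240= 3.80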